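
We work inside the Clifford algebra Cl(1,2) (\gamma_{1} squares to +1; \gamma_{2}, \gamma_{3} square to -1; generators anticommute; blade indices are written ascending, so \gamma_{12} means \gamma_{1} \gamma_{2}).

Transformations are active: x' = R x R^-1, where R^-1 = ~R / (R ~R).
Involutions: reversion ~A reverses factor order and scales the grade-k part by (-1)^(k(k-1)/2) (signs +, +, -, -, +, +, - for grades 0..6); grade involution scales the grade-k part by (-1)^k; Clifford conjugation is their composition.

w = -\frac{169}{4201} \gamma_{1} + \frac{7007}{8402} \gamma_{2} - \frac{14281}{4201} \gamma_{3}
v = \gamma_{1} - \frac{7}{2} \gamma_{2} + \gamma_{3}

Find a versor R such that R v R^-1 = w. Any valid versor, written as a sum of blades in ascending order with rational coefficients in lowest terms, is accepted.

Since q(v) = q(w) = -\frac{49}{4}, the sum R = v + w = \frac{4032}{4201} \gamma_{1} - \frac{11200}{4201} \gamma_{2} - \frac{10080}{4201} \gamma_{3} does the job whenever invertible.
Answer: \frac{4032}{4201} \gamma_{1} - \frac{11200}{4201} \gamma_{2} - \frac{10080}{4201} \gamma_{3}


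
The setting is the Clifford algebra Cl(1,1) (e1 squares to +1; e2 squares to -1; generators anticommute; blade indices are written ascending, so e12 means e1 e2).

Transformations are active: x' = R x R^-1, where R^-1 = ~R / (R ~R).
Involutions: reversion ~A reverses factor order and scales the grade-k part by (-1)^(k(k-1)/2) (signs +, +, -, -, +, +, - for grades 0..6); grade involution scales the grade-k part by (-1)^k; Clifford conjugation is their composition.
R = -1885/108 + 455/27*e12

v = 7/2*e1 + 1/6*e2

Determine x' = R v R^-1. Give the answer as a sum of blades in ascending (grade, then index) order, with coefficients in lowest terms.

~R = -1885/108 - 455/27*e12, and R ~R = 80275/3888, so R^-1 = ~R / (80275/3888).
R v = -41405/648*e1 - 40105/648*e2
Answer: 35749/342*e1 + 35729/342*e2


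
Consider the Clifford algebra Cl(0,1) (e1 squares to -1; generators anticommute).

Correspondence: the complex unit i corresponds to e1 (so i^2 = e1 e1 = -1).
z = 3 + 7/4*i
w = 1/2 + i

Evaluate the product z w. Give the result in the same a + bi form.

In blades: z = 3 + 7/4*e1, w = 1/2 + e1.
Distribute z over w term by term (generator squares from the signature, products reordered to ascending indices): (3)*w = 3/2 + 3*e1; (7/4*e1)*w = -7/4 + 7/8*e1.
Sum: -1/4 + 31/8*e1; translating back through the correspondence:
Answer: -1/4 + 31/8*i


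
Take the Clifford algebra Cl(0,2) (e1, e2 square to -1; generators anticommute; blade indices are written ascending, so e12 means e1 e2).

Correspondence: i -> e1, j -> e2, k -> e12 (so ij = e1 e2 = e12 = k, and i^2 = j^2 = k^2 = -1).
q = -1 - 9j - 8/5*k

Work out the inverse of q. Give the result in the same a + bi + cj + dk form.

In blades: q = -1 - 9*e2 - 8/5*e12.
With qbar = -1 + 9*e2 + 8/5*e12 (scalar fixed, mapped units negated), q qbar = 2114/25 (the sum of squared coefficients), so q^-1 = qbar / (2114/25) = -25/2114 + 225/2114*e2 + 20/1057*e12; translating back:
Answer: -25/2114 + 225/2114*j + 20/1057*k


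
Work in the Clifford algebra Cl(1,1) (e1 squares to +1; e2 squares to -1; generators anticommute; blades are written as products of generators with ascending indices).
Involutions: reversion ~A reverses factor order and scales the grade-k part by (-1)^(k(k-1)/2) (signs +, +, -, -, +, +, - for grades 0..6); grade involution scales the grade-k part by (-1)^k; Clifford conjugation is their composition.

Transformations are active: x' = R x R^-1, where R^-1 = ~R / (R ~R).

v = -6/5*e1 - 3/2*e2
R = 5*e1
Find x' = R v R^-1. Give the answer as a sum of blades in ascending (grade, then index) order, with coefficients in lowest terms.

~R = 5*e1, and R ~R = 25, so R^-1 = ~R / (25).
R v = -6 - 15/2*e1 e2
Answer: -6/5*e1 + 3/2*e2


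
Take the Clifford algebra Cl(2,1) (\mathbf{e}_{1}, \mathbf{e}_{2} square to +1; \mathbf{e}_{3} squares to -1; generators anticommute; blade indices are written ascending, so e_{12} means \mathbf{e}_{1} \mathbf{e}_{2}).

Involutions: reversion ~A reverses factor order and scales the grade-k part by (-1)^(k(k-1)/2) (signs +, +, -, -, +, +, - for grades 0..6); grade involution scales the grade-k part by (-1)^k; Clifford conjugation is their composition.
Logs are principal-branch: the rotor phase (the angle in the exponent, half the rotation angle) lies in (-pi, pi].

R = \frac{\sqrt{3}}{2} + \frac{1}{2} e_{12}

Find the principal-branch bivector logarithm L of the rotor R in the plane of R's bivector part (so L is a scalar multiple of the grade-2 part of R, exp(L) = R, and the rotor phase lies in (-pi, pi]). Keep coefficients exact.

The scalar part of R is \frac{\sqrt{3}}{2}, so the principal-branch rotor phase is pinned; divide the bivector part by its sine to get the unit plane — L is the phase times that plane.
Concretely: cos(phase) = \frac{\sqrt{3}}{2} gives phase = ±\frac{\pi}{6}, and since phase/sin(phase) is even the sign is immaterial: L = (phase/sin(phase)) * <R>_2 = (\frac{\pi}{3}) * <R>_2.
Answer: \frac{\pi}{6} e_{12}


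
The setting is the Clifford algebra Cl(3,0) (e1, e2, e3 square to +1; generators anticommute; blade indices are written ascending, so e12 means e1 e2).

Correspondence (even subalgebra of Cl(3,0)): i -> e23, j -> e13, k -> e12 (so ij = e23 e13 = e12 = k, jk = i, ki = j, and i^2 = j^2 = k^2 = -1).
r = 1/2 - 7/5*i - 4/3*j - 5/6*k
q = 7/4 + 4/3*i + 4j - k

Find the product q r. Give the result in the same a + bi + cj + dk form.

In blades: q = 7/4 - e12 + 4*e13 + 4/3*e23, r = 1/2 - 5/6*e12 - 4/3*e13 - 7/5*e23.
Distribute q over r term by term (generator squares from the signature, products reordered to ascending indices): (7/4)*r = 7/8 - 35/24*e12 - 7/3*e13 - 49/20*e23; (-e12)*r = -5/6 - 1/2*e12 + 7/5*e13 - 4/3*e23; (4*e13)*r = 16/3 + 28/5*e12 + 2*e13 - 10/3*e23; (4/3*e23)*r = 28/15 - 16/9*e12 + 10/9*e13 + 2/3*e23.
Sum: 869/120 + 671/360*e12 + 98/45*e13 - 129/20*e23; translating back through the correspondence:
Answer: 869/120 - 129/20*i + 98/45*j + 671/360*k


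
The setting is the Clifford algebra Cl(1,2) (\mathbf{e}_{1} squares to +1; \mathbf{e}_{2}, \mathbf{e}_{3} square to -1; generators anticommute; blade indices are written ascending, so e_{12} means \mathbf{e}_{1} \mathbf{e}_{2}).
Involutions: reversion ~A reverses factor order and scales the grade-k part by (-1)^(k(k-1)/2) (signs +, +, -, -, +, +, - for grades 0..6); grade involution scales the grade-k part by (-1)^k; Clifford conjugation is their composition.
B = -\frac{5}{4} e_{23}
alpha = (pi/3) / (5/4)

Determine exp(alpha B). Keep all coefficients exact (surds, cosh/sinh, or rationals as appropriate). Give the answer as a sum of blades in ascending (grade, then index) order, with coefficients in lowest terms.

B^2 = (-\frac{5}{4})^2*(e_{23})^2 = \frac{25}{16}*(-1) = -\frac{25}{16} (a basis 2-blade squares to minus the product of its generators' squares).
B^2 = -\frac{25}{16} — B^2 < 0, so the exponential closes trigonometrically: l = \frac{5}{4}, alpha*l = \frac{\pi}{3}, so exp(alpha B) = cos(\frac{\pi}{3}) + (sin(\frac{\pi}{3})/(\frac{5}{4}))*B = \frac{1}{2} + (\frac{2 \sqrt{3}}{5})*B.
Answer: \frac{1}{2} - \frac{\sqrt{3}}{2} e_{23}


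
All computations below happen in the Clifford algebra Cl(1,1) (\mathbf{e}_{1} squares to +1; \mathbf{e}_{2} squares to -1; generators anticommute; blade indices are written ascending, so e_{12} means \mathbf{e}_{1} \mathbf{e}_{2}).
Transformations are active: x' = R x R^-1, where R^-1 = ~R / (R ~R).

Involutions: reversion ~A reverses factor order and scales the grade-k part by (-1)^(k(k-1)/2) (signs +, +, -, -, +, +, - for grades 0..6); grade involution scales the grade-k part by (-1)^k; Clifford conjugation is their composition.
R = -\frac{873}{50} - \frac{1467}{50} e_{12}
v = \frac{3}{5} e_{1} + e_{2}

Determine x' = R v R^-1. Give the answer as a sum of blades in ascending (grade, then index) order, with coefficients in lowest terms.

~R = -\frac{873}{50} + \frac{1467}{50} e_{12}, and R ~R = -\frac{69498}{125}, so R^-1 = ~R / (-\frac{69498}{125}).
R v = \frac{2358}{125} e_{1} + \frac{18}{125} e_{2}
Answer: \frac{6272}{10725} e_{1} - \frac{10628}{10725} e_{2}


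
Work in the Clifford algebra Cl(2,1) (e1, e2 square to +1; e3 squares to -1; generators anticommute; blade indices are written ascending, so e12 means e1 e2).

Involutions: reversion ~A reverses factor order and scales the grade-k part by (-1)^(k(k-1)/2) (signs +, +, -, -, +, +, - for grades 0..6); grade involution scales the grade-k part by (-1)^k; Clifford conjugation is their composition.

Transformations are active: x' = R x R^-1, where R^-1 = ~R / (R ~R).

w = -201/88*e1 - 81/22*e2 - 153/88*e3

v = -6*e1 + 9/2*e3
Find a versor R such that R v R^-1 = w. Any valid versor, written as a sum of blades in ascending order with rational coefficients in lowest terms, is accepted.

The midline construction: v and w both square to 63/4, so reflecting in their sum -729/88*e1 - 81/22*e2 + 243/88*e3 exchanges them.
Answer: -729/88*e1 - 81/22*e2 + 243/88*e3


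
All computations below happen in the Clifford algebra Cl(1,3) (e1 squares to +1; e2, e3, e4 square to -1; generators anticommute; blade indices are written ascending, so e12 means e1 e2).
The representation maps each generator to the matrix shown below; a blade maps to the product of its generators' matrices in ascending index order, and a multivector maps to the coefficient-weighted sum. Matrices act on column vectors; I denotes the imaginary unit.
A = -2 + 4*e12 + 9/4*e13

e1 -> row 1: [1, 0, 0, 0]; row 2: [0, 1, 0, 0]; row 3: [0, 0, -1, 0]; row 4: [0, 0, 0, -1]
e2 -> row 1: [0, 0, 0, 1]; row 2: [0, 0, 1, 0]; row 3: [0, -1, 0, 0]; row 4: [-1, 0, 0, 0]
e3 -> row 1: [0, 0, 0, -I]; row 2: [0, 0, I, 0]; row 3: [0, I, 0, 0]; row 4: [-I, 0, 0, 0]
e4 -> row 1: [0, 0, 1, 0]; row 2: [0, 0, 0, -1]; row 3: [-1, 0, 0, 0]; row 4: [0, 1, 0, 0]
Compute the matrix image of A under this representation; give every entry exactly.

Bivector images (products of the table entries): rho(e12) = rho(e1)rho(e2) = row 1: [0, 0, 0, 1]; row 2: [0, 0, 1, 0]; row 3: [0, 1, 0, 0]; row 4: [1, 0, 0, 0]; rho(e13) = rho(e1)rho(e3) = row 1: [0, 0, 0, -I]; row 2: [0, 0, I, 0]; row 3: [0, -I, 0, 0]; row 4: [I, 0, 0, 0].
M = (-2)*1 + (4)*rho(e12) + (9/4)*rho(e13), summed entrywise (1 is the identity matrix):
Answer: row 1: [-2, 0, 0, 4 - 9*I/4]; row 2: [0, -2, 4 + 9*I/4, 0]; row 3: [0, 4 - 9*I/4, -2, 0]; row 4: [4 + 9*I/4, 0, 0, -2]


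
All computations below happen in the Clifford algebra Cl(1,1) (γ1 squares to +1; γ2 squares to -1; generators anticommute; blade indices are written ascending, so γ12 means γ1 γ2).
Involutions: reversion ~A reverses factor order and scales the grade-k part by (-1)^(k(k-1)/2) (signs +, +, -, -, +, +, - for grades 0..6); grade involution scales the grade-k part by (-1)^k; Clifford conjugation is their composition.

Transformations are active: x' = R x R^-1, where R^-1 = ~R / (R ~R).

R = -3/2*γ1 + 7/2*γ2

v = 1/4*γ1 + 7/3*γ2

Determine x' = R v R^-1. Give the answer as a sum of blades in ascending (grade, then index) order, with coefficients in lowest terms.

~R = -3/2*γ1 + 7/2*γ2, and R ~R = -10, so R^-1 = ~R / (-10).
R v = -205/24 - 35/8*γ12
Answer: -45/16*γ1 + 175/48*γ2


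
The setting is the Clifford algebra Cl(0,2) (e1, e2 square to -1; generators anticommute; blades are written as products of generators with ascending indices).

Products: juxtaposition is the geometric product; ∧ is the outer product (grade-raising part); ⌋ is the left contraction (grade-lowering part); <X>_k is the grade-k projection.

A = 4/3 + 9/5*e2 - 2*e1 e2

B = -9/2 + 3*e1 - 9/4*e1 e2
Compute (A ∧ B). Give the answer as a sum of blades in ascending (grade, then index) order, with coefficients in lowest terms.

step 1: -6 + 4*e1 - 81/10*e2 + 3/5*e1 e2
Answer: -6 + 4*e1 - 81/10*e2 + 3/5*e1 e2


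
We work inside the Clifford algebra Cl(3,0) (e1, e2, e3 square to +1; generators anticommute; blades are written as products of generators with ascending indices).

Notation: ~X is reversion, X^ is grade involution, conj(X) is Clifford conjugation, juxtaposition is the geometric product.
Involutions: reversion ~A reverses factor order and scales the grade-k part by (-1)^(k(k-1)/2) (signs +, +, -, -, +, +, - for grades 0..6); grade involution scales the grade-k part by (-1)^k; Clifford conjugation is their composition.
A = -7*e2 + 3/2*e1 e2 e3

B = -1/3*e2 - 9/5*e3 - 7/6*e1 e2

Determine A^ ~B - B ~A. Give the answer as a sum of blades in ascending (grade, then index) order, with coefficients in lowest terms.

first term: -7/3 - 49/6*e1 + 7/4*e3 + 27/10*e1 e2 - 1/2*e1 e3 - 63/5*e2 e3
second term: 7/3 + 49/6*e1 - 7/4*e3 + 27/10*e1 e2 - 1/2*e1 e3 - 63/5*e2 e3
Answer: -14/3 - 49/3*e1 + 7/2*e3


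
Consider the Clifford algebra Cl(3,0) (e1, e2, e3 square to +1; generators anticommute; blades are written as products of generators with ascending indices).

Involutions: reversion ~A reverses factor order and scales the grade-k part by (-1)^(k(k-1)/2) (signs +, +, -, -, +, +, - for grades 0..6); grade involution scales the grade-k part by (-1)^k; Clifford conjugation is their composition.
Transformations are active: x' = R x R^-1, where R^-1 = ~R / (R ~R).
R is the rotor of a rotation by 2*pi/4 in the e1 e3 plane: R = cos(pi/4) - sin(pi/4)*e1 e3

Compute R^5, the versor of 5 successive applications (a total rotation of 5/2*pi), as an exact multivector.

The rotor phase is half the rotation angle and phases add under composition, so 5 steps in the e1 e3 plane accumulate phase 5*(pi/4) = 5*pi/4: R^5 = cos(5*pi/4) - sin(5*pi/4)*e1 e3.
cos(5*pi/4) = -sqrt(2)/2 and sin(5*pi/4) = -sqrt(2)/2, so R^5 = -sqrt(2)/2 + sqrt(2)/2*e1 e3. The net rotation is 1/2*pi (after discarding 1 full turn, each of which contributes a factor -1 to the rotor); the rotor keeps the half-angle phase exactly.
Answer: -sqrt(2)/2 + sqrt(2)/2*e1 e3


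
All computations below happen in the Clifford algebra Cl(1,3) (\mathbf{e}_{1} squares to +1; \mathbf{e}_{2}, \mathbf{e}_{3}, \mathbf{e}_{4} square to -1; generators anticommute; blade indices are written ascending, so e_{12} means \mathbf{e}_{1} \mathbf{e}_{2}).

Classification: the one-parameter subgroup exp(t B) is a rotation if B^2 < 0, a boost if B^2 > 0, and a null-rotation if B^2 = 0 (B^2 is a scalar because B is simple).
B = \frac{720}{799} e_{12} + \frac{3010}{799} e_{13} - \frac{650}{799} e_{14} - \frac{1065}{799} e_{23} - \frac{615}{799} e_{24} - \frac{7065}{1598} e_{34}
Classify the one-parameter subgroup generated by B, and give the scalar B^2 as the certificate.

B^2 term by term: the squares give (\frac{720}{799})^2*(e_{12})^2 + (\frac{3010}{799})^2*(e_{13})^2 + (-\frac{650}{799})^2*(e_{14})^2 + (-\frac{1065}{799})^2*(e_{23})^2 + (-\frac{615}{799})^2*(e_{24})^2 + (-\frac{7065}{1598})^2*(e_{34})^2 = \frac{518400}{638401}*(+1) + \frac{9060100}{638401}*(+1) + \frac{422500}{638401}*(+1) + \frac{1134225}{638401}*(-1) + \frac{378225}{638401}*(-1) + \frac{49914225}{2553604}*(-1) = -\frac{25}{4} (each basis 2-blade squares to minus the product of its generators' squares); cross terms between blades sharing an index anticommute and cancel; the commuting (index-disjoint) pairs give grade-4 terms 2*c*c'*(blade product), which cancel blade by blade — e_{1234}: -\frac{5086800}{638401} + \frac{3702300}{638401} + \frac{1384500}{638401} = 0 — confirming B is simple. So B^2 = -\frac{25}{4}.
Answer: rotation, certificate B^2 = -\frac{25}{4}. B^2 = -\frac{25}{4} is basis-independent, so its sign is the whole story.


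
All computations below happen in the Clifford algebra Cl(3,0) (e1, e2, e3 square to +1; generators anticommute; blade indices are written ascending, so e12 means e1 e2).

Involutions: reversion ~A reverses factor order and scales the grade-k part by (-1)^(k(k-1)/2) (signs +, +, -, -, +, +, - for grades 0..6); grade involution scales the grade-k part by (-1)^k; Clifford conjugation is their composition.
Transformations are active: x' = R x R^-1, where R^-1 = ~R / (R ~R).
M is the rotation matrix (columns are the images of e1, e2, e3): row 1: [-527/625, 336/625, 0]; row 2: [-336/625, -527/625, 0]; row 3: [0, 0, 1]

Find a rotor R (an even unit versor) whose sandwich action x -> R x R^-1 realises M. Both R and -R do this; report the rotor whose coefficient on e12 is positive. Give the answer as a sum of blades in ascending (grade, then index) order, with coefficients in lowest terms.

Method: write R = a + b12*e12 + b13*e13 + b23*e23 with a^2 + b12^2 + b13^2 + b23^2 = 1 (so R^-1 = ~R). Expanding the columns R e_j ~R gives tr M = 4a^2 - 1 and, from the antisymmetric part, M21 - M12 = -4a*b12, M13 - M31 = 4a*b13, M32 - M23 = -4a*b23.
Here tr M = -429/625, so a^2 = (1 + tr M)/4 = 49/625 and a = ±7/25. Taking a = 7/25: M21 - M12 = -672/625, M13 - M31 = 0, M32 - M23 = 0, giving b12 = 24/25, b13 = 0, b23 = 0, i.e. R = 7/25 + 24/25*e12.
Its e12 coefficient is already positive.
Answer: 7/25 + 24/25*e12. Key observation: the double cover Spin(3) -> SO(3) sends R and -R to the same matrix (trace -429/625 here), so the stated sign of the e12 coefficient is what selects one sheet.


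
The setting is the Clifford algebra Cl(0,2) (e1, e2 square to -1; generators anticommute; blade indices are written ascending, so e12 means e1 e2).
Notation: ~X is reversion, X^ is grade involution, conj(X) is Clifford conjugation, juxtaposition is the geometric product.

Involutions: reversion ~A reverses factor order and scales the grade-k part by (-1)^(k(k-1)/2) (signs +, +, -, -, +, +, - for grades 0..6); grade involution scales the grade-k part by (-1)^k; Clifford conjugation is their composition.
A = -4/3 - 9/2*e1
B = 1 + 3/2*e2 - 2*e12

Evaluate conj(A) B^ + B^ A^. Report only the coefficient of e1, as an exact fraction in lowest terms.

first term: -4/3 + 9/2*e1 + 11*e2 - 49/12*e12
second term: -4/3 + 9/2*e1 - 7*e2 + 113/12*e12
Answer: 9


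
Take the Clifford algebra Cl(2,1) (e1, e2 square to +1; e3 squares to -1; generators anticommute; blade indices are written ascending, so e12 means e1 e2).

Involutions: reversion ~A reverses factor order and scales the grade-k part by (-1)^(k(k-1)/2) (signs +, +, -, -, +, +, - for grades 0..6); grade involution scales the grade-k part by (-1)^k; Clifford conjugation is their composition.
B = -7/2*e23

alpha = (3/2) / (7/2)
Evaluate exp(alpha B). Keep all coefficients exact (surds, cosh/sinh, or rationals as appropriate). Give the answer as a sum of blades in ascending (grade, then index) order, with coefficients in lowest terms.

B^2 = (-7/2)^2*(e23)^2 = 49/4*(+1) = 49/4 (a basis 2-blade squares to minus the product of its generators' squares).
B^2 = 49/4 — hyperbolic case — the even/odd split gives cosh and sinh: l = 7/2, alpha*l = 3/2, so exp(alpha B) = cosh(3/2) + (sinh(3/2)/(7/2))*B = cosh(3/2) + (2*sinh(3/2)/7)*B.
Answer: cosh(3/2) - sinh(3/2)*e23


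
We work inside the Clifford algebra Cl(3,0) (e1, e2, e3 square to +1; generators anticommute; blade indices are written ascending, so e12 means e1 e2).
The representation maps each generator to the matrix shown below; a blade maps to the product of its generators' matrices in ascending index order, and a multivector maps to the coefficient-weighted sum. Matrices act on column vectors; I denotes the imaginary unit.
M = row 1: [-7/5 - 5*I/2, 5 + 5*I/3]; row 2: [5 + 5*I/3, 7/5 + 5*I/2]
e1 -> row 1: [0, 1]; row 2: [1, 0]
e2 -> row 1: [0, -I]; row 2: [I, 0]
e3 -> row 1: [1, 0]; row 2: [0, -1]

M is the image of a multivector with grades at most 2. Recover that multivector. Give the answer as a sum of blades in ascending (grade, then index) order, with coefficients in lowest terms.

Method: 1, rho(e1), rho(e2), rho(e3) form a trace-orthogonal basis of the 2x2 complex matrices (tr(X Y) = 2 if X = Y, else 0), so M = m0*1 + m1*rho(e1) + m2*rho(e2) + m3*rho(e3) with m0 = tr(M)/2 = 0, m1 = tr(M rho(e1))/2 = 5 + 5*I/3, m2 = tr(M rho(e2))/2 = 0, m3 = tr(M rho(e3))/2 = -7/5 - 5*I/2.
Multiplying table entries, the bivector images are rho(e12) = I*rho(e3), rho(e13) = -I*rho(e2), rho(e23) = I*rho(e1); with real blade coefficients the real parts of m0..m3 are the coefficients of 1, e1, e2, e3 and the imaginary parts give the bivectors (e23: Im m1, e13: -Im m2, e12: Im m3).
Answer: 5*e1 - 7/5*e3 - 5/2*e12 + 5/3*e23


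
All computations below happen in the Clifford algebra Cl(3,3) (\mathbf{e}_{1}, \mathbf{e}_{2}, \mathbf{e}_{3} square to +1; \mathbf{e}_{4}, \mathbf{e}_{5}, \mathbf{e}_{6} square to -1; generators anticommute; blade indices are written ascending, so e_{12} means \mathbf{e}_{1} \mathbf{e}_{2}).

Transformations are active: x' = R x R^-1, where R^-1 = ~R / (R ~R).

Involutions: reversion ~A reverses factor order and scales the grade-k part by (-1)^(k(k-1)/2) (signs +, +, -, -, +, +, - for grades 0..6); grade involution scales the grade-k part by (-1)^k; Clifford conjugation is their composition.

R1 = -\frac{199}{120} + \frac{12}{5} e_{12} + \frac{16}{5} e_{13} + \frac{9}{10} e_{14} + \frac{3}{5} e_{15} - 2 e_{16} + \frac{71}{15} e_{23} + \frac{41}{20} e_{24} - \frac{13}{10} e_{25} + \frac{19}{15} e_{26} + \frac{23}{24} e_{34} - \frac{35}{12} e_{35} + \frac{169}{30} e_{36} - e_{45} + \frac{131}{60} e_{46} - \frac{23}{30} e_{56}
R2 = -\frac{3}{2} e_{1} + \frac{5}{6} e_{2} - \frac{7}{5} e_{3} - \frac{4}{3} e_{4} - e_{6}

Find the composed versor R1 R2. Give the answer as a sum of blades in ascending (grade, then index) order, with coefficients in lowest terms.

Distribute over the terms of R2 (each basis-blade product reordered to ascending indices, repeated generators contracted through their squares):
R1 (-\frac{3}{2} e_{1}) = \frac{199}{80} e_{1} + \frac{18}{5} e_{2} + \frac{24}{5} e_{3} + \frac{27}{20} e_{4} + \frac{9}{10} e_{5} - 3 e_{6} - \frac{71}{10} e_{123} - \frac{123}{40} e_{124} + \frac{39}{20} e_{125} - \frac{19}{10} e_{126} - \frac{23}{16} e_{134} + \frac{35}{8} e_{135} - \frac{169}{20} e_{136} + \frac{3}{2} e_{145} - \frac{131}{40} e_{146} + \frac{23}{20} e_{156}
R1 (\frac{5}{6} e_{2}) = 2 e_{1} - \frac{199}{144} e_{2} - \frac{71}{18} e_{3} - \frac{41}{24} e_{4} + \frac{13}{12} e_{5} - \frac{19}{18} e_{6} - \frac{8}{3} e_{123} - \frac{3}{4} e_{124} - \frac{1}{2} e_{125} + \frac{5}{3} e_{126} + \frac{115}{144} e_{234} - \frac{175}{72} e_{235} + \frac{169}{36} e_{236} - \frac{5}{6} e_{245} + \frac{131}{72} e_{246} - \frac{23}{36} e_{256}
R1 (-\frac{7}{5} e_{3}) = -\frac{112}{25} e_{1} - \frac{497}{75} e_{2} + \frac{1393}{600} e_{3} + \frac{161}{120} e_{4} - \frac{49}{12} e_{5} + \frac{1183}{150} e_{6} - \frac{84}{25} e_{123} + \frac{63}{50} e_{134} + \frac{21}{25} e_{135} - \frac{14}{5} e_{136} + \frac{287}{100} e_{234} - \frac{91}{50} e_{235} + \frac{133}{75} e_{236} + \frac{7}{5} e_{345} - \frac{917}{300} e_{346} + \frac{161}{150} e_{356}
R1 (-\frac{4}{3} e_{4}) = \frac{6}{5} e_{1} + \frac{41}{15} e_{2} + \frac{23}{18} e_{3} + \frac{199}{90} e_{4} + \frac{4}{3} e_{5} - \frac{131}{45} e_{6} - \frac{16}{5} e_{124} - \frac{64}{15} e_{134} + \frac{4}{5} e_{145} - \frac{8}{3} e_{146} - \frac{284}{45} e_{234} - \frac{26}{15} e_{245} + \frac{76}{45} e_{246} - \frac{35}{9} e_{345} + \frac{338}{45} e_{346} + \frac{46}{45} e_{456}
R1 (-e_{6}) = -2 e_{1} + \frac{19}{15} e_{2} + \frac{169}{30} e_{3} + \frac{131}{60} e_{4} - \frac{23}{30} e_{5} + \frac{199}{120} e_{6} - \frac{12}{5} e_{126} - \frac{16}{5} e_{136} - \frac{9}{10} e_{146} - \frac{3}{5} e_{156} - \frac{71}{15} e_{236} - \frac{41}{20} e_{246} + \frac{13}{10} e_{256} - \frac{23}{24} e_{346} + \frac{35}{12} e_{356} + e_{456}
Summing the partial products and collecting blades:
Answer: -\frac{317}{400} e_{1} - \frac{1471}{3600} e_{2} + \frac{6053}{600} e_{3} + \frac{242}{45} e_{4} - \frac{23}{15} e_{5} + \frac{1547}{600} e_{6} - \frac{1969}{150} e_{123} - \frac{281}{40} e_{124} + \frac{29}{20} e_{125} - \frac{79}{30} e_{126} - \frac{5333}{1200} e_{134} + \frac{1043}{200} e_{135} - \frac{289}{20} e_{136} + \frac{23}{10} e_{145} - \frac{821}{120} e_{146} + \frac{11}{20} e_{156} - \frac{1057}{400} e_{234} - \frac{7651}{1800} e_{235} + \frac{1561}{900} e_{236} - \frac{77}{30} e_{245} + \frac{35}{24} e_{246} + \frac{119}{180} e_{256} - \frac{112}{45} e_{345} + \frac{6293}{1800} e_{346} + \frac{399}{100} e_{356} + \frac{91}{45} e_{456}


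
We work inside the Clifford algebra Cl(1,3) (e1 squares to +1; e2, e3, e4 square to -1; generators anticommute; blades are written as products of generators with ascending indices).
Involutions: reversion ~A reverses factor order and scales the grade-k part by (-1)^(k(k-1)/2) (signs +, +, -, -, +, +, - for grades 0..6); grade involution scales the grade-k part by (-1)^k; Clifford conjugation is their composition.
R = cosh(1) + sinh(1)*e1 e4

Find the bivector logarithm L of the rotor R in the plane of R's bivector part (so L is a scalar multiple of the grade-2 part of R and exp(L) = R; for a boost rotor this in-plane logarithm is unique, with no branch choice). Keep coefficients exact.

The scalar part of R is cosh(1), which fixes the rapidity magnitude through cosh (cosh is even, so it cannot fix the sign — the bivector part carries that); dividing the bivector part by sinh of the rapidity gives the plane, and L = rapidity * plane, where the joint sign ambiguity of (rapidity, plane) cancels in the product.
Concretely: cosh(rapidity) = cosh(1) gives rapidity = ±1, and since rapidity/sinh(rapidity) is even the sign is immaterial: L = (rapidity/sinh(rapidity)) * <R>_2 = (1/sinh(1)) * <R>_2.
Answer: e1 e4


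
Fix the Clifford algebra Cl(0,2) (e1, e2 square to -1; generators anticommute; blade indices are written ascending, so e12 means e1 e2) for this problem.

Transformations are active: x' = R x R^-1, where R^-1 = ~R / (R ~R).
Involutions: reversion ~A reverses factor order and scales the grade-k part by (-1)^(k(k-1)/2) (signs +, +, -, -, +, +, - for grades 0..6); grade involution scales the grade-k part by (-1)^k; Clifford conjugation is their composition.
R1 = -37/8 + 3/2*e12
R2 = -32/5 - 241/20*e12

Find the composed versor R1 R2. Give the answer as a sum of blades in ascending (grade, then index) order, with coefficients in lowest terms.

Distribute over the terms of R1 (each basis-blade product reordered to ascending indices, repeated generators contracted through their squares):
(-37/8) R2 = 148/5 + 8917/160*e12
(3/2*e12) R2 = 723/40 - 48/5*e12
Summing the partial products and collecting blades:
Answer: 1907/40 + 7381/160*e12


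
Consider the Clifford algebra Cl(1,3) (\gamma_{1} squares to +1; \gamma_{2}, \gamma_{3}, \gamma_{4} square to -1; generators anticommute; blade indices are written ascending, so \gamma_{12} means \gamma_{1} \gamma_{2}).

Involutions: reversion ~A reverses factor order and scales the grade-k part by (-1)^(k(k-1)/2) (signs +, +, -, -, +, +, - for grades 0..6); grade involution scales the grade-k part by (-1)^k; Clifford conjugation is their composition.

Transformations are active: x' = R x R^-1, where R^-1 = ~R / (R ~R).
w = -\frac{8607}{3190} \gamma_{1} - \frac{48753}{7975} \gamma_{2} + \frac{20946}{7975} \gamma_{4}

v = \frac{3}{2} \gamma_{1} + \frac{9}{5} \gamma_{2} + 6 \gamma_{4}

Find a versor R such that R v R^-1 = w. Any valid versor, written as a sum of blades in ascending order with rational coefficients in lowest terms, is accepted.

R = v + w = -\frac{1911}{1595} \gamma_{1} - \frac{34398}{7975} \gamma_{2} + \frac{68796}{7975} \gamma_{4} works: the equal norms (-\frac{3699}{100}) guarantee its sandwich swaps v into w.
Answer: -\frac{1911}{1595} \gamma_{1} - \frac{34398}{7975} \gamma_{2} + \frac{68796}{7975} \gamma_{4}


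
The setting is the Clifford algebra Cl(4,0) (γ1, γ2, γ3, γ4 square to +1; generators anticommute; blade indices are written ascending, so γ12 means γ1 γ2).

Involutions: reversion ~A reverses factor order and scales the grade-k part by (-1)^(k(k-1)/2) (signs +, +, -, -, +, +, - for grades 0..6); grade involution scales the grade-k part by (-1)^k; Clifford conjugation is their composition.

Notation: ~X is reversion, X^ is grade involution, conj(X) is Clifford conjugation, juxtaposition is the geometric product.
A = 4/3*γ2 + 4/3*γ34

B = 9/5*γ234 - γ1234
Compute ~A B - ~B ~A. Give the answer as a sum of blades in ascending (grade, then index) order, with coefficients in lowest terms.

first term: 12/5*γ2 - 4/3*γ12 + 12/5*γ34 + 4/3*γ134
second term: -12/5*γ2 - 4/3*γ12 - 12/5*γ34 - 4/3*γ134
Answer: 24/5*γ2 + 24/5*γ34 + 8/3*γ134


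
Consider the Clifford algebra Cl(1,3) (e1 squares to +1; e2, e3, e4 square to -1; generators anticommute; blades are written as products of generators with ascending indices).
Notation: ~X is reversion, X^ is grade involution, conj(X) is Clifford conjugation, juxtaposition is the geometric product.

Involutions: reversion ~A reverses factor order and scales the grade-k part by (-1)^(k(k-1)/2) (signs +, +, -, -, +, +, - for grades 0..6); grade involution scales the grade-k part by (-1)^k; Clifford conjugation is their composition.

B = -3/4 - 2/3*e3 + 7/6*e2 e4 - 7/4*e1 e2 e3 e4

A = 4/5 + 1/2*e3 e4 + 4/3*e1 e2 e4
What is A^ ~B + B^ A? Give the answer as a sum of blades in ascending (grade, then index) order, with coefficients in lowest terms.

first term: -3/5 - 14/9*e1 + 9/5*e3 - 1/3*e4 + 7/8*e1 e2 + 7/12*e2 e3 - 14/15*e2 e4 - 3/8*e3 e4 + e1 e2 e4 - 103/45*e1 e2 e3 e4
second term: -3/5 - 14/9*e1 + 43/15*e3 - 1/3*e4 + 7/8*e1 e2 + 7/12*e2 e3 + 14/15*e2 e4 - 3/8*e3 e4 - e1 e2 e4 - 23/45*e1 e2 e3 e4
Answer: -6/5 - 28/9*e1 + 14/3*e3 - 2/3*e4 + 7/4*e1 e2 + 7/6*e2 e3 - 3/4*e3 e4 - 14/5*e1 e2 e3 e4


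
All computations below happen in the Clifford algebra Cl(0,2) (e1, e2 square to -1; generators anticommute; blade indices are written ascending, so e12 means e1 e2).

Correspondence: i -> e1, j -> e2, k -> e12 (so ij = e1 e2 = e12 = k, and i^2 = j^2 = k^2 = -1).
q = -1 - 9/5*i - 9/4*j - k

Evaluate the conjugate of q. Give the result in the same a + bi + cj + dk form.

In blades: q = -1 - 9/5*e1 - 9/4*e2 - e12.
Conjugation here is Clifford conjugation: the scalar is fixed and the grade-1 and grade-2 blades all flip sign, giving -1 + 9/5*e1 + 9/4*e2 + e12; translating back:
Answer: -1 + 9/5*i + 9/4*j + k


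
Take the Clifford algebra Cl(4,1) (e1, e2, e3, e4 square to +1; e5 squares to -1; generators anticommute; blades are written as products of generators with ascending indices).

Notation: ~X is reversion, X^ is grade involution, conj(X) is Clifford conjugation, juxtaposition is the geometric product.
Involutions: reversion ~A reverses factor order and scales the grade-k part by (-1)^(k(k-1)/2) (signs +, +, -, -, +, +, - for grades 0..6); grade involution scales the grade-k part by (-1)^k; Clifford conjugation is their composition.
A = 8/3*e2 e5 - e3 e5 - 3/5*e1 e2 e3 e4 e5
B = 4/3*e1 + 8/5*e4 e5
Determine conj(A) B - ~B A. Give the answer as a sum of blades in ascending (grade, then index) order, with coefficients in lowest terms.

first term: -64/15*e2 e4 + 8/5*e3 e4 + 24/25*e1 e2 e3 - 32/9*e1 e2 e5 + 4/3*e1 e3 e5 + 4/5*e2 e3 e4 e5
second term: 64/15*e2 e4 - 8/5*e3 e4 + 24/25*e1 e2 e3 + 32/9*e1 e2 e5 - 4/3*e1 e3 e5 - 4/5*e2 e3 e4 e5
Answer: -128/15*e2 e4 + 16/5*e3 e4 - 64/9*e1 e2 e5 + 8/3*e1 e3 e5 + 8/5*e2 e3 e4 e5


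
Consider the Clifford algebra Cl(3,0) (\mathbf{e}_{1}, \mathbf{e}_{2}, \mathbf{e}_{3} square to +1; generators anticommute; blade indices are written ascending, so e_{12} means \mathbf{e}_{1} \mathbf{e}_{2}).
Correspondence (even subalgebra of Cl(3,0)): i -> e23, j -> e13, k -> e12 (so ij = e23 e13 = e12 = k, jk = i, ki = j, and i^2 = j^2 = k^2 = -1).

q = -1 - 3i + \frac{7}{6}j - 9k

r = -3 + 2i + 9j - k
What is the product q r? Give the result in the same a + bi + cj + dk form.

In blades: q = -1 - 9 e_{12} + \frac{7}{6} e_{13} - 3 e_{23}, r = -3 - e_{12} + 9 e_{13} + 2 e_{23}.
Distribute q over r term by term (generator squares from the signature, products reordered to ascending indices): (-1)*r = 3 + e_{12} - 9 e_{13} - 2 e_{23}; (-9 e_{12})*r = -9 + 27 e_{12} - 18 e_{13} + 81 e_{23}; (\frac{7}{6} e_{13})*r = -\frac{21}{2} - \frac{7}{3} e_{12} - \frac{7}{2} e_{13} - \frac{7}{6} e_{23}; (-3 e_{23})*r = 6 - 27 e_{12} - 3 e_{13} + 9 e_{23}.
Sum: -\frac{21}{2} - \frac{4}{3} e_{12} - \frac{67}{2} e_{13} + \frac{521}{6} e_{23}; translating back through the correspondence:
Answer: -\frac{21}{2} + \frac{521}{6}i - \frac{67}{2}j - \frac{4}{3}k


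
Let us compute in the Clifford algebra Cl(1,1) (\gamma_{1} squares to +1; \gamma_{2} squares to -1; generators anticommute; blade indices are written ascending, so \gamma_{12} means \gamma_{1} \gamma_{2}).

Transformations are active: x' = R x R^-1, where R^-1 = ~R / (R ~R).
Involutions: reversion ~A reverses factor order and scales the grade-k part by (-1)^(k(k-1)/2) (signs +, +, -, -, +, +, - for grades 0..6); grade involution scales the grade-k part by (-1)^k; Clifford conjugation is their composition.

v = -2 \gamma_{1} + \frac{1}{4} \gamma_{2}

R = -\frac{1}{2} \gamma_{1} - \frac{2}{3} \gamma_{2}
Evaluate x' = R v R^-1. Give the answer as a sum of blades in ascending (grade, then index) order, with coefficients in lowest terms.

~R = -\frac{1}{2} \gamma_{1} - \frac{2}{3} \gamma_{2}, and R ~R = -\frac{7}{36}, so R^-1 = ~R / (-\frac{7}{36}).
R v = \frac{7}{6} - \frac{35}{24} \gamma_{12}
Answer: 8 \gamma_{1} + \frac{31}{4} \gamma_{2}


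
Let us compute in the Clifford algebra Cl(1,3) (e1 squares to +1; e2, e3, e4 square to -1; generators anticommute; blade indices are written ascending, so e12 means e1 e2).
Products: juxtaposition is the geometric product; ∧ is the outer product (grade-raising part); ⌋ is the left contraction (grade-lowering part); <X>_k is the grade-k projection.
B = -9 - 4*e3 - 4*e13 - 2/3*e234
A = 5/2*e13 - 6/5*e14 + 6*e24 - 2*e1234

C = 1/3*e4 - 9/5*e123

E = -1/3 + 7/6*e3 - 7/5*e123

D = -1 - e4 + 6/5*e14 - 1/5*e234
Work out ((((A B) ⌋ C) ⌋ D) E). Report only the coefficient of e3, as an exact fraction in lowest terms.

step 1: -10 + 34/3*e1 - 4*e3 - 45/2*e13 + 54/5*e14 - 62*e24 + 24/5*e34 - 4/5*e123 + 19/3*e124 - 24/5*e134 + 24*e234 + 42*e1234
step 2: -36/25 - 81/2*e2 - 10/3*e4 - 36/5*e12 - 102/5*e23 + 18*e123
step 3: -142/75 - 4*e1 - 66/25*e4 - 216/125*e14 - 2/3*e23 - 81/10*e34 + 36/125*e234
step 4: 142/225 + 2/5*e1 + 7/9*e2 - 497/225*e3 - 857/100*e4 - 14/3*e13 + 108/625*e14 + 262/45*e23 + 42/125*e24 + 289/50*e34 + 994/375*e123 + 567/50*e124 + 252/125*e134 - 1572/625*e234 - 462/125*e1234
Answer: -497/225


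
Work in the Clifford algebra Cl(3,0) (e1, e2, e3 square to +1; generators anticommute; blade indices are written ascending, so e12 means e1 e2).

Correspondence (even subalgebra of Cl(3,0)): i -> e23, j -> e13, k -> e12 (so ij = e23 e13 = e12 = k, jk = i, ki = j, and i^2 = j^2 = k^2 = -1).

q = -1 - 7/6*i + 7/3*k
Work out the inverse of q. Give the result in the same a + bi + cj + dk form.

In blades: q = -1 + 7/3*e12 - 7/6*e23.
With qbar = -1 - 7/3*e12 + 7/6*e23 (scalar fixed, mapped units negated), q qbar = 281/36 (the sum of squared coefficients), so q^-1 = qbar / (281/36) = -36/281 - 84/281*e12 + 42/281*e23; translating back:
Answer: -36/281 + 42/281*i - 84/281*k


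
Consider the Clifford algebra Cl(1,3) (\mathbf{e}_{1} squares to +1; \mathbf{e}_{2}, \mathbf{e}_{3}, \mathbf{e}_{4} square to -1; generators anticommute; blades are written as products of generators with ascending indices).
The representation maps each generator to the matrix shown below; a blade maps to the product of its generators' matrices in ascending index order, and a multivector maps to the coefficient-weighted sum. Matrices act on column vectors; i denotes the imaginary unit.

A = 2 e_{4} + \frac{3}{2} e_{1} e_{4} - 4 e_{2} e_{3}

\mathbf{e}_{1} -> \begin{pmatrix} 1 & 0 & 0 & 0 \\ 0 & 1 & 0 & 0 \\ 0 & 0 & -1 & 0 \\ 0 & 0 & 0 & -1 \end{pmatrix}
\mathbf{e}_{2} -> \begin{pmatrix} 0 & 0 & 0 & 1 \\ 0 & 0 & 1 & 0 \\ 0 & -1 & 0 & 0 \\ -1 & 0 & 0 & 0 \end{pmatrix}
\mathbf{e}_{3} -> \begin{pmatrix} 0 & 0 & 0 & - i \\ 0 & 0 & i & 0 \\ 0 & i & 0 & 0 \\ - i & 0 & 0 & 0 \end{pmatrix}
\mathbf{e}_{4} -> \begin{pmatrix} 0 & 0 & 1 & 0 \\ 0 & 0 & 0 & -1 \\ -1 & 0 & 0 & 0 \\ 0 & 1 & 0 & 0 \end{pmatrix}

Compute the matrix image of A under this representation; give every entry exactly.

Bivector images (products of the table entries): rho(e_{1} e_{4}) = rho(\mathbf{e}_{1})rho(\mathbf{e}_{4}) = \begin{pmatrix} 0 & 0 & 1 & 0 \\ 0 & 0 & 0 & -1 \\ 1 & 0 & 0 & 0 \\ 0 & -1 & 0 & 0 \end{pmatrix}; rho(e_{2} e_{3}) = rho(\mathbf{e}_{2})rho(\mathbf{e}_{3}) = \begin{pmatrix} - i & 0 & 0 & 0 \\ 0 & i & 0 & 0 \\ 0 & 0 & - i & 0 \\ 0 & 0 & 0 & i \end{pmatrix}.
M = (2)*rho(e_{4}) + (\frac{3}{2})*rho(e_{1} e_{4}) + (-4)*rho(e_{2} e_{3}), summed entrywise:
Answer: \begin{pmatrix} 4 i & 0 & \frac{7}{2} & 0 \\ 0 & - 4 i & 0 & - \frac{7}{2} \\ - \frac{1}{2} & 0 & 4 i & 0 \\ 0 & \frac{1}{2} & 0 & - 4 i \end{pmatrix}


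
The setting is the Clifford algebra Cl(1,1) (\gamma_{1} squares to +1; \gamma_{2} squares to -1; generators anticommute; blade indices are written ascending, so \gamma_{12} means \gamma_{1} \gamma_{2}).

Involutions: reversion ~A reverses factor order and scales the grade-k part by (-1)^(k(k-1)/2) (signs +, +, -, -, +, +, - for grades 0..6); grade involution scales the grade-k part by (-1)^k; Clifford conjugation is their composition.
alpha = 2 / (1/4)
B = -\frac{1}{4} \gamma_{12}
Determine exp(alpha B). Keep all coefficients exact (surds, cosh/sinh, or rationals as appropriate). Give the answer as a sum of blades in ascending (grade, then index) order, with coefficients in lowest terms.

B^2 = (-\frac{1}{4})^2*(\gamma_{12})^2 = \frac{1}{16}*(+1) = \frac{1}{16} (a basis 2-blade squares to minus the product of its generators' squares).
B^2 = \frac{1}{16} — hyperbolic case — the even/odd split gives cosh and sinh: l = \frac{1}{4}, alpha*l = 2, so exp(alpha B) = cosh(2) + (sinh(2)/(\frac{1}{4}))*B = \cosh{\left(2 \right)} + (4 \sinh{\left(2 \right)})*B.
Answer: \cosh{\left(2 \right)} - \sinh{\left(2 \right)} \gamma_{12}


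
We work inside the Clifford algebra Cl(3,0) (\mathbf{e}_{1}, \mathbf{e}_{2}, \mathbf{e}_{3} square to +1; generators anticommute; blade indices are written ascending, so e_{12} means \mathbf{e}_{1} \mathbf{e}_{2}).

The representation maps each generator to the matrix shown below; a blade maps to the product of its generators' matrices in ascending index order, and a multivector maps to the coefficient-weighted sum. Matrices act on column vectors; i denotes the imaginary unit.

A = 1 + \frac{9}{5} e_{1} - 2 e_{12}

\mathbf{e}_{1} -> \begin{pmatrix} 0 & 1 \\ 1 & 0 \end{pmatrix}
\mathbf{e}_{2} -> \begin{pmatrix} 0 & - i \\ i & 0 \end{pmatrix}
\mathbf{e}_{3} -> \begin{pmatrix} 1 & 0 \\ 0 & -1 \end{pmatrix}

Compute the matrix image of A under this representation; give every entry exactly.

Bivector images (products of the table entries): rho(e_{12}) = rho(\mathbf{e}_{1})rho(\mathbf{e}_{2}) = \begin{pmatrix} i & 0 \\ 0 & - i \end{pmatrix}.
M = (1)*1 + (\frac{9}{5})*rho(e_{1}) + (-2)*rho(e_{12}), summed entrywise (1 is the identity matrix):
Answer: \begin{pmatrix} 1 - 2 i & \frac{9}{5} \\ \frac{9}{5} & 1 + 2 i \end{pmatrix}


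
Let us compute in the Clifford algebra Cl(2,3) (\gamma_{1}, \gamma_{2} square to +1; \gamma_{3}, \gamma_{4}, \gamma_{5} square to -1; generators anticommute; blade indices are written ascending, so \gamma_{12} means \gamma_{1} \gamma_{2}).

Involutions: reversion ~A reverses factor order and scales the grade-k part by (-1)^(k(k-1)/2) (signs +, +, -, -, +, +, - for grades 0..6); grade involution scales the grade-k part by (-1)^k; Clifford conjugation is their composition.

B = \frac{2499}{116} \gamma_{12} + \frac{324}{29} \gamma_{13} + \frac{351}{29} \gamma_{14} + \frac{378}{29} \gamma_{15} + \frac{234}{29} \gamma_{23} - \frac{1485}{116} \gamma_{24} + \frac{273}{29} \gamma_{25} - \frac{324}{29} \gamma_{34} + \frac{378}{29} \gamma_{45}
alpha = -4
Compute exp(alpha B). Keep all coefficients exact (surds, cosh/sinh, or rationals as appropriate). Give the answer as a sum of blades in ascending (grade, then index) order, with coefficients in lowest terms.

B^2 term by term: the squares give (\frac{2499}{116})^2*(\gamma_{12})^2 + (\frac{324}{29})^2*(\gamma_{13})^2 + (\frac{351}{29})^2*(\gamma_{14})^2 + (\frac{378}{29})^2*(\gamma_{15})^2 + (\frac{234}{29})^2*(\gamma_{23})^2 + (-\frac{1485}{116})^2*(\gamma_{24})^2 + (\frac{273}{29})^2*(\gamma_{25})^2 + (-\frac{324}{29})^2*(\gamma_{34})^2 + (\frac{378}{29})^2*(\gamma_{45})^2 = \frac{6245001}{13456}*(-1) + \frac{104976}{841}*(+1) + \frac{123201}{841}*(+1) + \frac{142884}{841}*(+1) + \frac{54756}{841}*(+1) + \frac{2205225}{13456}*(+1) + \frac{74529}{841}*(+1) + \frac{104976}{841}*(-1) + \frac{142884}{841}*(-1) = 0 (each basis 2-blade squares to minus the product of its generators' squares); cross terms between blades sharing an index anticommute and cancel; the commuting (index-disjoint) pairs give grade-4 terms 2*c*c'*(blade product), which cancel blade by blade — \gamma_{1234}: -\frac{404838}{841} + \frac{240570}{841} + \frac{164268}{841} = 0; \gamma_{1235}: -\frac{176904}{841} + \frac{176904}{841} = 0; \gamma_{1245}: \frac{472311}{841} - \frac{191646}{841} - \frac{280665}{841} = 0; \gamma_{1345}: \frac{244944}{841} - \frac{244944}{841} = 0; \gamma_{2345}: \frac{176904}{841} - \frac{176904}{841} = 0 — confirming B is simple. So B^2 = 0.
B^2 = 0, so the series truncates immediately: exp(alpha B) = 1 + alpha B (parabolic case).
Answer: 1 - \frac{2499}{29} \gamma_{12} - \frac{1296}{29} \gamma_{13} - \frac{1404}{29} \gamma_{14} - \frac{1512}{29} \gamma_{15} - \frac{936}{29} \gamma_{23} + \frac{1485}{29} \gamma_{24} - \frac{1092}{29} \gamma_{25} + \frac{1296}{29} \gamma_{34} - \frac{1512}{29} \gamma_{45}
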